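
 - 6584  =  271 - 6855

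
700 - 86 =614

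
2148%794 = 560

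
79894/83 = 79894/83  =  962.58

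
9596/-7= - 9596/7 = -1370.86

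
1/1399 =1/1399= 0.00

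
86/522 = 43/261 = 0.16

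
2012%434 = 276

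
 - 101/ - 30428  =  101/30428  =  0.00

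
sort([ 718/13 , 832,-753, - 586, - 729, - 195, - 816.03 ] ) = [ - 816.03 , - 753, - 729, - 586, - 195, 718/13,832]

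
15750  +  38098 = 53848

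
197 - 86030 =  - 85833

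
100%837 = 100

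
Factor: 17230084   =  2^2 * 1399^1*3079^1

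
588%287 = 14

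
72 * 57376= 4131072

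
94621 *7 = 662347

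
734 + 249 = 983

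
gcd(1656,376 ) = 8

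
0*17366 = 0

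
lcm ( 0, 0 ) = 0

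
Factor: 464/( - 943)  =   - 2^4* 23^ (  -  1 )*29^1*41^( - 1)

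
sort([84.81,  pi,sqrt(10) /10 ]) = [sqrt ( 10)/10, pi, 84.81]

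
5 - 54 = - 49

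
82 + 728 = 810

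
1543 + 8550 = 10093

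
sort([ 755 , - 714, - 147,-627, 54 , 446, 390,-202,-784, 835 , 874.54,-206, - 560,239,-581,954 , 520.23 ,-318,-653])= [- 784, - 714, -653, - 627,-581,-560,-318 ,-206, - 202,-147,54 , 239, 390, 446,520.23, 755, 835, 874.54, 954 ] 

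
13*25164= 327132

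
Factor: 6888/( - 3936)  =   - 7/4 = - 2^(  -  2)* 7^1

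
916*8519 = 7803404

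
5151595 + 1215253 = 6366848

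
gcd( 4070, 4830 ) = 10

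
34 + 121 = 155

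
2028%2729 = 2028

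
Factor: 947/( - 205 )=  - 5^(  -  1)*41^(-1 )*  947^1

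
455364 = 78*5838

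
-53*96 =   -  5088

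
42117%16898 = 8321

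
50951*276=14062476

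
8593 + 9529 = 18122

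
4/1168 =1/292 = 0.00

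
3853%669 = 508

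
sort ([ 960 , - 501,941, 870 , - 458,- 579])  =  [  -  579,  -  501, - 458,870, 941,960]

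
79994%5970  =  2384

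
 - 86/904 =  - 1 + 409/452 = - 0.10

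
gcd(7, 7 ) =7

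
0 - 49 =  - 49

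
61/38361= 61/38361 = 0.00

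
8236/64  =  2059/16=128.69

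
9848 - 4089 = 5759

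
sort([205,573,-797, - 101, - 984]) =[ - 984 ,-797,  -  101,205,573] 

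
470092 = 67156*7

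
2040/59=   34+34/59=34.58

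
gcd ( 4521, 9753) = 3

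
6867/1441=6867/1441 = 4.77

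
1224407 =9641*127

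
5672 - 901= 4771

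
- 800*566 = -452800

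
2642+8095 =10737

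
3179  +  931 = 4110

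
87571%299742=87571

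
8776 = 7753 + 1023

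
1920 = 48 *40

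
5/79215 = 1/15843  =  0.00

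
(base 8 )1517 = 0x34F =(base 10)847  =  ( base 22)1gb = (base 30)S7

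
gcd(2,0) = 2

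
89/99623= 89/99623 = 0.00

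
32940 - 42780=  - 9840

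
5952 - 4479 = 1473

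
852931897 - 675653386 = 177278511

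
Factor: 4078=2^1*2039^1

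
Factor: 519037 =519037^1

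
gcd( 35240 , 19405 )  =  5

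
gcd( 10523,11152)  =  17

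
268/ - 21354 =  - 1 +10543/10677 = - 0.01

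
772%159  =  136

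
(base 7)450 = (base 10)231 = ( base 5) 1411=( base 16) e7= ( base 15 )106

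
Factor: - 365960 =-2^3*5^1* 7^1*1307^1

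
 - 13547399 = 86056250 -99603649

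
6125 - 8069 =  - 1944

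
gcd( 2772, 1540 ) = 308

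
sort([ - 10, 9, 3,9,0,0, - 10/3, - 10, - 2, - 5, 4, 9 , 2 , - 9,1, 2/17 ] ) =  [ - 10,  -  10, - 9, - 5, - 10/3,-2 , 0, 0,2/17, 1, 2,3,4,9, 9,9]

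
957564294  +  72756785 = 1030321079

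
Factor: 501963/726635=3^1*5^( - 1) * 11^1*13^( - 1)*41^1 * 53^1*1597^(- 1) = 71709/103805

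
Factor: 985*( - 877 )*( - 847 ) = 5^1*7^1*11^2*197^1*877^1 = 731676715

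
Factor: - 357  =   - 3^1*7^1 * 17^1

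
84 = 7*12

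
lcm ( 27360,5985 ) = 191520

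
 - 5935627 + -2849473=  - 8785100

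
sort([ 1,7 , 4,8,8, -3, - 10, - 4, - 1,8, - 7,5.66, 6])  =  [-10, - 7,-4 , - 3, - 1,1,4, 5.66,  6, 7, 8,8, 8 ]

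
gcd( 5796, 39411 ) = 9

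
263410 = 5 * 52682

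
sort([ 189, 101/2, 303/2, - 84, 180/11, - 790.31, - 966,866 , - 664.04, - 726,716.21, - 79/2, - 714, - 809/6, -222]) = [ - 966,-790.31, - 726, - 714, - 664.04, - 222,-809/6,  -  84, - 79/2, 180/11,101/2, 303/2, 189  ,  716.21,866] 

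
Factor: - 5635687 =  - 17^1*331511^1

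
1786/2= 893 = 893.00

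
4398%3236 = 1162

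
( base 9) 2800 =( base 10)2106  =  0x83A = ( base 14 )AA6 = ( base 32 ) 21Q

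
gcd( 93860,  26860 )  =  20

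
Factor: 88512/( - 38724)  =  - 2^4 * 7^ ( - 1 ) =- 16/7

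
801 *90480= 72474480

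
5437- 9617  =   - 4180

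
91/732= 91/732= 0.12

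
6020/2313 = 2+1394/2313 = 2.60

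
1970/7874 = 985/3937 = 0.25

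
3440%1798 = 1642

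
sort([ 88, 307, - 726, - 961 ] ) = [ - 961,  -  726,88,307]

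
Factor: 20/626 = 2^1*5^1 * 313^( - 1) =10/313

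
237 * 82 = 19434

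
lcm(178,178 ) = 178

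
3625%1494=637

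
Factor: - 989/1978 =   -  2^ (  -  1)= - 1/2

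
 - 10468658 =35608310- 46076968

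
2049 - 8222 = -6173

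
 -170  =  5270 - 5440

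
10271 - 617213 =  - 606942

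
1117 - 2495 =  - 1378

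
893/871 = 893/871 = 1.03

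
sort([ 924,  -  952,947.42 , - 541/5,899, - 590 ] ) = [ - 952,-590, - 541/5,899,  924, 947.42 ]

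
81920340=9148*8955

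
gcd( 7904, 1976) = 1976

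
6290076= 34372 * 183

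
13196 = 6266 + 6930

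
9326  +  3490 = 12816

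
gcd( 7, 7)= 7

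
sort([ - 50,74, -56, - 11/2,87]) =[  -  56, - 50, - 11/2,74, 87 ]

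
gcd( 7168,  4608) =512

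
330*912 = 300960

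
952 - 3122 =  - 2170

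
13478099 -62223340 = - 48745241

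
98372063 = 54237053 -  - 44135010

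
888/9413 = 888/9413 = 0.09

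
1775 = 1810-35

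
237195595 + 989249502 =1226445097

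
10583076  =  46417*228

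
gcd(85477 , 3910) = 1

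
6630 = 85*78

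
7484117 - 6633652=850465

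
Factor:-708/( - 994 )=2^1 *3^1*7^( - 1)*59^1*71^( - 1 )  =  354/497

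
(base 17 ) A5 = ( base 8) 257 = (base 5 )1200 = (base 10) 175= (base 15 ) BA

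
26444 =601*44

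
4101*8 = 32808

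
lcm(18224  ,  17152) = 291584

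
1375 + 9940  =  11315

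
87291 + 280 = 87571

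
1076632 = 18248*59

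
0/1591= 0 = 0.00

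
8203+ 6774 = 14977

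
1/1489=1/1489 = 0.00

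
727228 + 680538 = 1407766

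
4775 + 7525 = 12300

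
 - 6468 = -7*924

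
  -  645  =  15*( - 43) 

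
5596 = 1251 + 4345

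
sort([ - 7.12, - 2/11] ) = [  -  7.12,-2/11 ] 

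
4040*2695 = 10887800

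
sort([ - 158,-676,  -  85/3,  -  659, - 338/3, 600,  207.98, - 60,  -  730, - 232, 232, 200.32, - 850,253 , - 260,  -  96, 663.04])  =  [ - 850, - 730 , - 676, - 659, - 260,  -  232, - 158,-338/3, -96, - 60, - 85/3, 200.32, 207.98, 232, 253,  600,663.04 ]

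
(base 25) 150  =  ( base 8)1356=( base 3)1000210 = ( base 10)750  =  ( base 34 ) m2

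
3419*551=1883869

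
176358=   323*546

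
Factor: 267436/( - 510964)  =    -  481/919  =  -13^1*37^1 * 919^(  -  1 )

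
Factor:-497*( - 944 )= 2^4*7^1*59^1*71^1 = 469168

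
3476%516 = 380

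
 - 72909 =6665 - 79574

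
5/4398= 5/4398 = 0.00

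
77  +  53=130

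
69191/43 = 69191/43 = 1609.09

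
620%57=50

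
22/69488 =11/34744 = 0.00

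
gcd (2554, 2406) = 2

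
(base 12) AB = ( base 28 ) 4j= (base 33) 3w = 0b10000011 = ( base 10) 131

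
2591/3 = 863 +2/3 = 863.67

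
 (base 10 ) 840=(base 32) Q8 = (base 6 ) 3520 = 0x348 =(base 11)6A4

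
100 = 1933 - 1833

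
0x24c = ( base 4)21030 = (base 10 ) 588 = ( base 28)l0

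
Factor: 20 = 2^2*5^1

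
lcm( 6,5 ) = 30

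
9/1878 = 3/626 = 0.00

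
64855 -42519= 22336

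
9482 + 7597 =17079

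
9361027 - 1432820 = 7928207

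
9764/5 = 9764/5 = 1952.80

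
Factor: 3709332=2^2*3^2 * 11^1*17^1*19^1*29^1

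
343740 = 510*674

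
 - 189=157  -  346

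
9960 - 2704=7256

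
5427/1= 5427= 5427.00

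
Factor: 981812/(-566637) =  - 2^2* 3^( - 1)*13^1*19^ (  -  1) * 79^1* 239^1*9941^ (-1)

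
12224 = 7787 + 4437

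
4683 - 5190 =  - 507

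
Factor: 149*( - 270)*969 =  - 38982870  =  - 2^1*3^4 *5^1*17^1*19^1 * 149^1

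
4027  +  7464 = 11491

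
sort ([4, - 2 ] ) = [- 2,4 ] 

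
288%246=42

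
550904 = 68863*8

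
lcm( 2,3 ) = 6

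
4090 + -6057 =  -1967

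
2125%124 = 17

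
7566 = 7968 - 402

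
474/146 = 237/73 = 3.25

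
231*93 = 21483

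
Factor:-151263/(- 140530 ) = 2^( -1)*3^2*5^( - 1 ) * 7^5*13^ ( - 1)*23^(-1 ) * 47^(  -  1 )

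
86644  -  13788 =72856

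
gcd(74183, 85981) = 1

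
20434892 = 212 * 96391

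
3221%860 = 641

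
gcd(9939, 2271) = 3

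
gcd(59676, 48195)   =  3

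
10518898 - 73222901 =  - 62704003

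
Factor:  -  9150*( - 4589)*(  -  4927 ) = - 206881527450 = - 2^1*3^1*  5^2*13^2*61^1*353^1*379^1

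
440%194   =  52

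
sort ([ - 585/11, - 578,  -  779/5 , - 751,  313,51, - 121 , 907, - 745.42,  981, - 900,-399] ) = [ - 900,  -  751, - 745.42, - 578, - 399, - 779/5, - 121 , - 585/11,51, 313 , 907,  981] 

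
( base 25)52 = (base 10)127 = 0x7F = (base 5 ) 1002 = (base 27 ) 4j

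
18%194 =18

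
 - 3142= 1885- 5027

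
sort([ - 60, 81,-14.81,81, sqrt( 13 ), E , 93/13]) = [ - 60, - 14.81 , E , sqrt(13 ), 93/13, 81, 81] 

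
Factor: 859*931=7^2*19^1*859^1 =799729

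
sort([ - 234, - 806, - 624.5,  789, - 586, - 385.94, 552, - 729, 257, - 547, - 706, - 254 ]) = [-806, - 729, -706,  -  624.5, - 586, - 547,-385.94, - 254, - 234, 257,552, 789] 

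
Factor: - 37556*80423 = -2^2*7^1*41^1*  229^1*11489^1 = -  3020366188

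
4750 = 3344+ 1406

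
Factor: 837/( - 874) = - 2^ ( - 1 ) * 3^3*19^(-1)*23^( - 1)*31^1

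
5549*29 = 160921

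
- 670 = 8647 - 9317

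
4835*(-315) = -1523025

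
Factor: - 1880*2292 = -4308960 = - 2^5*3^1*5^1*47^1*191^1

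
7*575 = 4025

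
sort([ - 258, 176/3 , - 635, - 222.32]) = [  -  635  , - 258 , - 222.32 , 176/3 ]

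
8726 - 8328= 398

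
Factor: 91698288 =2^4*3^1*11^1*173671^1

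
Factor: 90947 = 90947^1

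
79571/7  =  11367 + 2/7= 11367.29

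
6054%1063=739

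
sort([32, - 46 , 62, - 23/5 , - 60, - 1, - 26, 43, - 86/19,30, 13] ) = [ - 60, - 46, - 26, - 23/5, - 86/19, - 1, 13, 30 , 32, 43, 62 ]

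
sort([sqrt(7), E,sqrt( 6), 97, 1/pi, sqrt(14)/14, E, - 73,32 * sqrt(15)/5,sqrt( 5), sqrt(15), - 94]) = [ - 94, - 73, sqrt( 14)/14, 1/pi,sqrt(5 ), sqrt( 6), sqrt( 7), E, E,sqrt( 15 ),32*sqrt( 15)/5, 97]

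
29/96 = 29/96 = 0.30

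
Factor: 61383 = 3^1* 7^1*37^1 * 79^1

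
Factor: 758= 2^1*379^1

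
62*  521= 32302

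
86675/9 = 9630 + 5/9 = 9630.56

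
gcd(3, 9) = 3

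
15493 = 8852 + 6641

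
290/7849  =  290/7849 = 0.04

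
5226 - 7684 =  - 2458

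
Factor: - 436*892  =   - 388912 =- 2^4*109^1*223^1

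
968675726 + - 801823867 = 166851859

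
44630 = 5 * 8926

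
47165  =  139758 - 92593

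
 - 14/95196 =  - 1 + 47591/47598 = - 0.00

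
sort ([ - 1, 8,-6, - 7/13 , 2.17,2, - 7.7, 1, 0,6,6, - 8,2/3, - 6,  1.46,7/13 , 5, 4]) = [ - 8,-7.7,-6,-6,-1, - 7/13,0,7/13,2/3,1, 1.46,2,2.17,4,5,6,6,8 ] 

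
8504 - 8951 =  -447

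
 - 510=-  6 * 85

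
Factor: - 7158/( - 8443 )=2^1 * 3^1*1193^1*8443^(- 1) 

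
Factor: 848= 2^4*53^1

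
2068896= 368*5622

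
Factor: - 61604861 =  - 61604861^1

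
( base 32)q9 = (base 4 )31021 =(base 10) 841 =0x349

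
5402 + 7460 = 12862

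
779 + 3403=4182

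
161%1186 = 161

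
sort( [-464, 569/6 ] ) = [ - 464, 569/6 ] 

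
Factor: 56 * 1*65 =3640=2^3*5^1*7^1*13^1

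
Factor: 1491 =3^1*7^1 * 71^1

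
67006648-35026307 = 31980341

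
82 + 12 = 94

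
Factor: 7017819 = 3^1  *  1429^1*1637^1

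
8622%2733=423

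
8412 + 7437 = 15849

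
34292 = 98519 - 64227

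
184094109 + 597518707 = 781612816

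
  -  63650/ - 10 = 6365 + 0/1  =  6365.00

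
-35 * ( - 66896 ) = 2341360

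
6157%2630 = 897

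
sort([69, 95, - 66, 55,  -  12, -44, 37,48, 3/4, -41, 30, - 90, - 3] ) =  [ - 90, - 66 , - 44,-41,-12, - 3, 3/4,30, 37,48, 55,69 , 95]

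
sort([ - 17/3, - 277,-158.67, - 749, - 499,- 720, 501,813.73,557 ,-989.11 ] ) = [ - 989.11, - 749,- 720, - 499, -277, - 158.67, - 17/3, 501,557,  813.73] 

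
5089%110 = 29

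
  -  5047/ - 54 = 5047/54 = 93.46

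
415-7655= - 7240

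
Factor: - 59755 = -5^1*17^1*19^1*37^1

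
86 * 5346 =459756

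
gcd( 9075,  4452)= 3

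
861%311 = 239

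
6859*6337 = 43465483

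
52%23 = 6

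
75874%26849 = 22176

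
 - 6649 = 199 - 6848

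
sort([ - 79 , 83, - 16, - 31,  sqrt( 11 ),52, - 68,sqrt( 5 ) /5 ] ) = [ - 79, - 68, - 31, - 16,  sqrt( 5 )/5, sqrt (11), 52,83 ] 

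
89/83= 89/83= 1.07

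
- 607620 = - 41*14820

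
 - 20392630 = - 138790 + - 20253840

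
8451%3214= 2023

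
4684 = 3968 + 716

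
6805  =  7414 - 609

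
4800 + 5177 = 9977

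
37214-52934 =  -15720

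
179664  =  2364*76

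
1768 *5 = 8840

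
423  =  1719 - 1296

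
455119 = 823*553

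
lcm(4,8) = 8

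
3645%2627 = 1018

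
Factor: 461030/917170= 46103/91717  =  41^ ( - 1)*2237^(  -  1 ) * 46103^1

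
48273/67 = 720 + 33/67 = 720.49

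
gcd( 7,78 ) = 1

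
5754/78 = 73  +  10/13 = 73.77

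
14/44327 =14/44327 = 0.00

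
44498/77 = 577 + 69/77 =577.90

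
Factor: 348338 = 2^1*174169^1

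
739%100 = 39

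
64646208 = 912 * 70884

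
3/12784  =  3/12784 = 0.00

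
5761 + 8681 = 14442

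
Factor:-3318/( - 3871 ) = 6/7 =2^1*3^1* 7^( - 1)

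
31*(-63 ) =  - 1953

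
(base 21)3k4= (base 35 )1EW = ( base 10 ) 1747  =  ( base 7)5044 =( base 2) 11011010011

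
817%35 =12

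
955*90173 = 86115215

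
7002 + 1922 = 8924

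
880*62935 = 55382800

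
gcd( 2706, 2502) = 6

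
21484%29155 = 21484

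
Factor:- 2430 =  - 2^1 * 3^5 * 5^1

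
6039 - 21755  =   - 15716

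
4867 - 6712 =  - 1845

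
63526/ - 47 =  -63526/47 = - 1351.62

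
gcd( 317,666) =1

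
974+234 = 1208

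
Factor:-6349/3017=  - 907/431 = - 431^( - 1)*907^1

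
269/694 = 269/694 =0.39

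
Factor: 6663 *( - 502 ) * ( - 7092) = 2^3 * 3^3*197^1*251^1*2221^1 = 23721505992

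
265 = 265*1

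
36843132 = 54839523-17996391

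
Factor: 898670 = 2^1 * 5^1*89867^1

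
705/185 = 141/37 = 3.81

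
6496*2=12992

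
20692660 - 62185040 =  - 41492380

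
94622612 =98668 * 959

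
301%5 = 1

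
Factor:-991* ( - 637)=631267 = 7^2 * 13^1*991^1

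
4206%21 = 6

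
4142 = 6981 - 2839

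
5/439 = 5/439 = 0.01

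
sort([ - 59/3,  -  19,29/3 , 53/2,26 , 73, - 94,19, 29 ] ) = [  -  94, - 59/3, - 19,29/3, 19, 26, 53/2,29, 73 ] 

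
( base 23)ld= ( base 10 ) 496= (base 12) 354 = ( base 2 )111110000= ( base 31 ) g0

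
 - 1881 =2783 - 4664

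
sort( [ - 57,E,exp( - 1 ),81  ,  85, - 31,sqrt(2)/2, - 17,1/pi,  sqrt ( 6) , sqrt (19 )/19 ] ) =[ - 57, - 31, -17, sqrt ( 19 )/19,1/pi,exp(-1 ), sqrt(2)/2 , sqrt( 6 ),E,81,85 ] 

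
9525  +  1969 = 11494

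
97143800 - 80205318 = 16938482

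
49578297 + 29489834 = 79068131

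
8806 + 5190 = 13996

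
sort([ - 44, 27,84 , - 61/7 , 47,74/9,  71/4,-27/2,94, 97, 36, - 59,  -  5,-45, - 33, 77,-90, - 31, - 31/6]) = [- 90,  -  59, - 45,  -  44,-33, - 31, - 27/2, - 61/7,-31/6, - 5,74/9,71/4,27,36,47,77,  84, 94 , 97 ] 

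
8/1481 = 8/1481 = 0.01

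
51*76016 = 3876816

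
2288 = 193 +2095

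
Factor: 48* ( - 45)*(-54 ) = 116640 = 2^5*3^6 * 5^1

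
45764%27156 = 18608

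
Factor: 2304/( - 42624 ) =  - 2/37=- 2^1*37^( - 1)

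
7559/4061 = 1 + 3498/4061=1.86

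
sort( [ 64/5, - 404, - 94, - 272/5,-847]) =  [-847, - 404,- 94,-272/5,64/5]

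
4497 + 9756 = 14253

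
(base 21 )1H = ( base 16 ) 26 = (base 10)38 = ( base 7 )53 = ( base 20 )1i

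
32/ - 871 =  - 32/871 =- 0.04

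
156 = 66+90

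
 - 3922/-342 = 11  +  80/171 =11.47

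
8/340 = 2/85= 0.02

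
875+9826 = 10701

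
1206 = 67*18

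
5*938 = 4690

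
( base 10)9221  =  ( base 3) 110122112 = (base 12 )5405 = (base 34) 7x7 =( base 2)10010000000101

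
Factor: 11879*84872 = 2^3 * 7^1*103^2*1697^1 = 1008194488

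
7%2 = 1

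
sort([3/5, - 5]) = [ - 5, 3/5 ] 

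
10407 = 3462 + 6945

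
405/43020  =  9/956 = 0.01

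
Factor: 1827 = 3^2 * 7^1*29^1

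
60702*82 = 4977564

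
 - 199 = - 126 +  - 73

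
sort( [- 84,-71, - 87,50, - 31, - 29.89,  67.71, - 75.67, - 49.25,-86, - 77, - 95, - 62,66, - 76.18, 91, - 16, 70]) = [  -  95, - 87,  -  86, - 84, - 77, - 76.18,- 75.67, - 71, - 62, - 49.25, - 31 , - 29.89, - 16 , 50,66, 67.71,70,91]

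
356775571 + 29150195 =385925766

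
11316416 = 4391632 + 6924784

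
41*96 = 3936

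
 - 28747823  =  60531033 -89278856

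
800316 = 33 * 24252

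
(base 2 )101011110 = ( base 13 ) 20C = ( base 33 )AK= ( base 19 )I8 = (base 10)350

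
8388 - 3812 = 4576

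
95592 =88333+7259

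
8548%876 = 664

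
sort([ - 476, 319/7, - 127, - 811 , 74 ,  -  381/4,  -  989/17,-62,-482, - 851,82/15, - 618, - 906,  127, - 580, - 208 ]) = [ - 906, - 851, - 811,-618, -580, - 482, - 476, - 208,- 127 ,- 381/4,- 62, - 989/17,82/15  ,  319/7,  74,  127]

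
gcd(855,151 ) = 1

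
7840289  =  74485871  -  66645582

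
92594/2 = 46297 = 46297.00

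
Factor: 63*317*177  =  3^3*7^1*59^1*317^1 =3534867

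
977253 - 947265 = 29988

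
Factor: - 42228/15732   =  -3^1*17^1*19^(  -  1) = - 51/19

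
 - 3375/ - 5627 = 3375/5627=0.60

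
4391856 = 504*8714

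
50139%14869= 5532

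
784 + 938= 1722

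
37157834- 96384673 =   -  59226839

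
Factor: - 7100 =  - 2^2*5^2*71^1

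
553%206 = 141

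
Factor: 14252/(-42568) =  - 3563/10642 = -2^(-1)*7^1*17^ (  -  1) * 313^( - 1)*509^1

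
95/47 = 95/47 = 2.02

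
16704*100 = 1670400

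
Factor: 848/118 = 2^3*53^1*59^( - 1) =424/59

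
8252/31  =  8252/31 = 266.19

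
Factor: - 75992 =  - 2^3*7^1*23^1*59^1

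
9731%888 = 851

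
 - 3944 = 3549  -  7493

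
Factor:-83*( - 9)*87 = 3^3*29^1 * 83^1 = 64989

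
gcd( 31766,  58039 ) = 1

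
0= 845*0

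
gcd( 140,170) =10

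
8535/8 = 8535/8 = 1066.88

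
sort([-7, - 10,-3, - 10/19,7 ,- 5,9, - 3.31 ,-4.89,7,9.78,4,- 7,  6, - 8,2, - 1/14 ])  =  [ - 10, - 8, - 7 , - 7, - 5, - 4.89, -3.31, -3,  -  10/19,-1/14,2,4,6, 7,7,9, 9.78 ] 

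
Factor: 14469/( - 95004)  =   - 53/348 =-  2^( - 2)*3^( - 1)*29^( - 1)*53^1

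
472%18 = 4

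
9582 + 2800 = 12382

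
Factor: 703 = 19^1*37^1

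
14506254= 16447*882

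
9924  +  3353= 13277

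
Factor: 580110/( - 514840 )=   -  2^( - 2)*3^1* 211^( - 1 ) *317^1=- 951/844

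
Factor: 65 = 5^1*13^1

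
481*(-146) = - 70226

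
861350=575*1498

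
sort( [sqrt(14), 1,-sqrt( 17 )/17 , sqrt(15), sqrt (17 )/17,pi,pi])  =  [ - sqrt(17) /17, sqrt(17 )/17  ,  1, pi,pi,sqrt(14), sqrt( 15)]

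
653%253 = 147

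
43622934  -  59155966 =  - 15533032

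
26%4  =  2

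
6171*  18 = 111078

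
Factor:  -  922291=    - 922291^1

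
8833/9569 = 8833/9569= 0.92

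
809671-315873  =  493798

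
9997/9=1110+ 7/9= 1110.78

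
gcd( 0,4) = 4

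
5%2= 1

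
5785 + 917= 6702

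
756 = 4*189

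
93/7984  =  93/7984  =  0.01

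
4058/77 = 52+54/77 = 52.70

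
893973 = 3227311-2333338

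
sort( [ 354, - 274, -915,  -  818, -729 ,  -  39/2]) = [ - 915,-818, - 729, - 274,- 39/2,354]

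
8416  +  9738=18154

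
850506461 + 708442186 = 1558948647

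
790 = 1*790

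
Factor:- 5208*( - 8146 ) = 2^4*3^1 * 7^1*31^1*4073^1 = 42424368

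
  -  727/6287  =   - 727/6287=- 0.12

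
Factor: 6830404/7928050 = 2^1*5^( - 2 )*7^2*13^(  -  1 )*12197^(- 1 )*34849^1 = 3415202/3964025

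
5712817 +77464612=83177429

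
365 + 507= 872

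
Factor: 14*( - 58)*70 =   -  56840  =  - 2^3*5^1*7^2*29^1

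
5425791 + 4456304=9882095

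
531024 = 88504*6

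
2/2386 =1/1193 = 0.00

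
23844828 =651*36628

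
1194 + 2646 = 3840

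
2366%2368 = 2366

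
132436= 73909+58527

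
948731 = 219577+729154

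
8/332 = 2/83 = 0.02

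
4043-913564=  -  909521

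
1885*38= 71630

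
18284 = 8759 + 9525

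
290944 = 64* 4546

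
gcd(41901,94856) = 1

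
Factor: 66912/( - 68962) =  - 2^4*3^1*17^1*29^( - 2) = - 816/841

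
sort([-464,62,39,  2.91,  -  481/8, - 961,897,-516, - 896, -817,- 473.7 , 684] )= [- 961, - 896,-817, - 516 , - 473.7, - 464, - 481/8, 2.91,39 , 62,684,897]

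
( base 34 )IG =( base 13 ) 394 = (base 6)2524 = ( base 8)1164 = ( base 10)628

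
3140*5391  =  16927740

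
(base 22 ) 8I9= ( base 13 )1c40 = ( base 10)4277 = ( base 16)10b5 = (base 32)45L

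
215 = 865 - 650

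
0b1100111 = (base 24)47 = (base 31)3A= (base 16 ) 67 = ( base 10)103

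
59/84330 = 59/84330 =0.00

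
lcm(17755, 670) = 35510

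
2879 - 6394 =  - 3515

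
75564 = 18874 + 56690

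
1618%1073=545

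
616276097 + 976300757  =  1592576854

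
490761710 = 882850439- 392088729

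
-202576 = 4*( - 50644)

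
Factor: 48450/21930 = 95/43 = 5^1* 19^1*43^( - 1 ) 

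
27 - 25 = 2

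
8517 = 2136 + 6381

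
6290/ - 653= - 10+240/653 = - 9.63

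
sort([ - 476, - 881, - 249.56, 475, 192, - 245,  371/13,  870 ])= [ - 881, - 476 , - 249.56, - 245 , 371/13, 192,475,870]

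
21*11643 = 244503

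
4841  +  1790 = 6631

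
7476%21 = 0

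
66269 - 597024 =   -  530755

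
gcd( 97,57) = 1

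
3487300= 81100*43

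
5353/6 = 892 + 1/6 = 892.17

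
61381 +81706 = 143087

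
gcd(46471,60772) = 1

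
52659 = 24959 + 27700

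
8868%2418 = 1614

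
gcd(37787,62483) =1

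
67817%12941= 3112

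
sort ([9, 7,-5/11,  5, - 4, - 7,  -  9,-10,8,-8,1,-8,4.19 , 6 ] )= [ - 10,-9,-8, - 8, - 7, -4,-5/11,1,4.19 , 5,6,7, 8, 9]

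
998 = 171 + 827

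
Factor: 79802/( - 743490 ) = -3^(-2 )*5^ (-1 )*11^( - 1)* 751^(-1 )*39901^1 = -39901/371745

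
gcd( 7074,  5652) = 18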